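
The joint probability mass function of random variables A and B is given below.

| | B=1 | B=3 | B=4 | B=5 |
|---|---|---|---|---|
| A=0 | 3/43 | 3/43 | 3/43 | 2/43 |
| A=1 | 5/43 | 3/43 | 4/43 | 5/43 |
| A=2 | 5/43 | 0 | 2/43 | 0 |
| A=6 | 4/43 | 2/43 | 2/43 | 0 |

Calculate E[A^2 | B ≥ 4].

P(B ≥ 4) = 18/43.
Σ A^2·P over the event = 0·(3/43) + 0·(2/43) + 1·(4/43) + 1·(5/43) + 4·(2/43) + 36·(2/43) = 89/43.
E[A^2 | B ≥ 4] = (89/43) / (18/43) = 89/18.

89/18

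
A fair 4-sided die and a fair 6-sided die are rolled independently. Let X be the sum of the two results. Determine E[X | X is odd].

6

P(X is odd) = 1/2.
Σ over the event: 3·1/12 + 5·1/6 + 7·1/6 + 9·1/12 = 3.
E[X | X is odd] = (3) / (1/2) = 6.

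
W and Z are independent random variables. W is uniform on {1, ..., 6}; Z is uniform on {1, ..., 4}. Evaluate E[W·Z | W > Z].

145/14

P(W > Z) = 7/12.
Summing WZ·P(x,y) over outcomes with W > Z gives 145/24.
E[W·Z | W > Z] = (145/24) / (7/12) = 145/14.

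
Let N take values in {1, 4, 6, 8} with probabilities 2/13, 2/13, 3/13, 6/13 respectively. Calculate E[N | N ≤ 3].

1

P(N ≤ 3) = 2/13.
Σ over the event: 1·2/13 = 2/13.
E[N | N ≤ 3] = (2/13) / (2/13) = 1.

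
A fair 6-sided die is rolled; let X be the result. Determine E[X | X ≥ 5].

Given X ≥ 5, X is equally likely to be any of {5, 6}.
E[X | X ≥ 5] = (5 + 6) / 2 = 11/2.

11/2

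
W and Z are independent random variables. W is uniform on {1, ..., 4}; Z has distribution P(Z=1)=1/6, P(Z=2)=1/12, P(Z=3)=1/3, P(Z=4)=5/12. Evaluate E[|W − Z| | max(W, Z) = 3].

17/15

P(max(W, Z) = 3) = 5/16.
Summing |W−Z|·P(x,y) over outcomes with max(W, Z) = 3 gives 17/48.
E[|W − Z| | max(W, Z) = 3] = (17/48) / (5/16) = 17/15.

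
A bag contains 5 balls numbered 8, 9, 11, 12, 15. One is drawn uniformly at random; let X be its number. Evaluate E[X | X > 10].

P(X > 10) = 3/5.
Σ over the event: 11·1/5 + 12·1/5 + 15·1/5 = 38/5.
E[X | X > 10] = (38/5) / (3/5) = 38/3.

38/3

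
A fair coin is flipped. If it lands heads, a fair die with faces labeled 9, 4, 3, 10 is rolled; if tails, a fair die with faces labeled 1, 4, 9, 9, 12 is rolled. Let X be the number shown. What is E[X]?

E[X | heads] = (9+4+3+10)/4 = 13/2.
E[X | tails] = (1+4+9+9+12)/5 = 7.
E[X] = (1/2)·(13/2) + (1/2)·(7) = 27/4.

27/4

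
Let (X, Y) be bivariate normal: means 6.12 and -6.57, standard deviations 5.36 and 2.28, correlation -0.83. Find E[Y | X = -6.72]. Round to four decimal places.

-2.0367

The regression of Y on X has slope ρ·σ_Y/σ_X and passes through (μ_X, μ_Y).
E[Y | X=-6.72] = -6.57 + (-0.83)·(2.28/5.36)·(-6.72 − (6.12)) = -6.57 + (-0.35306)·(-12.84) = -2.0367.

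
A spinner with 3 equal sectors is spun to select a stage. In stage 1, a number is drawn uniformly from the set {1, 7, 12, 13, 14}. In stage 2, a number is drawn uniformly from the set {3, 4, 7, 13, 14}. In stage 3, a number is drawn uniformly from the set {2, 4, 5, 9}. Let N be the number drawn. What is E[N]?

113/15

E[N | stage 1] = (1+7+12+13+14)/5 = 47/5.
E[N | stage 2] = (3+4+7+13+14)/5 = 41/5.
E[N | stage 3] = (2+4+5+9)/4 = 5.
By the law of total expectation,
E[N] = (1/3)·(47/5) + (1/3)·(41/5) + (1/3)·(5) = 113/15.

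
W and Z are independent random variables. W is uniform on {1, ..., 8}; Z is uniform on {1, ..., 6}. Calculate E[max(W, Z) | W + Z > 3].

82/15

P(W + Z > 3) = 15/16.
Summing max(W,Z)·P(x,y) over outcomes with W + Z > 3 gives 41/8.
E[max(W, Z) | W + Z > 3] = (41/8) / (15/16) = 82/15.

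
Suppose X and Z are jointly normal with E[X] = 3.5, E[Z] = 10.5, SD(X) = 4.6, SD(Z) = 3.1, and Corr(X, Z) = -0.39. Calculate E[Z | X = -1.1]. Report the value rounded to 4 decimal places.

11.7090

For a bivariate normal, E[Z | X=x] = μ_Z + ρ·(σ_Z/σ_X)·(x − μ_X).
E[Z | X=-1.1] = 10.5 + (-0.39)·(3.1/4.6)·(-1.1 − (3.5)) = 10.5 + (-0.26283)·(-4.6) = 11.7090.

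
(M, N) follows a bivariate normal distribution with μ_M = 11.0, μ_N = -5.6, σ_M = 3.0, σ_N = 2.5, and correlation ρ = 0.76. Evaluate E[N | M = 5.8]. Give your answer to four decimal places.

E[N | M=x] = μ_N + ρ(σ_N/σ_M)(x − μ_M) for jointly normal variables.
E[N | M=5.8] = -5.6 + (0.76)·(2.5/3.0)·(5.8 − (11.0)) = -5.6 + (0.63333)·(-5.2) = -8.8933.

-8.8933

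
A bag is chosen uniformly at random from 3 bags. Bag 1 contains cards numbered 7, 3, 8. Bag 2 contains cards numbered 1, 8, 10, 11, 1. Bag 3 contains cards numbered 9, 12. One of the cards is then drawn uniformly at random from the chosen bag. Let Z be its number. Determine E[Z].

227/30

E[Z | bag 1] = (7+3+8)/3 = 6.
E[Z | bag 2] = (1+8+10+11+1)/5 = 31/5.
E[Z | bag 3] = (9+12)/2 = 21/2.
By the law of total expectation,
E[Z] = (1/3)·(6) + (1/3)·(31/5) + (1/3)·(21/2) = 227/30.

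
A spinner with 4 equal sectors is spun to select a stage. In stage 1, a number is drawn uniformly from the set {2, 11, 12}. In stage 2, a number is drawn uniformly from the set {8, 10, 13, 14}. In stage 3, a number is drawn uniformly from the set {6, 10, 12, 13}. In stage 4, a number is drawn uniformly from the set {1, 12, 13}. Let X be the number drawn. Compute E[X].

77/8

E[X | stage 1] = (2+11+12)/3 = 25/3.
E[X | stage 2] = (8+10+13+14)/4 = 45/4.
E[X | stage 3] = (6+10+12+13)/4 = 41/4.
E[X | stage 4] = (1+12+13)/3 = 26/3.
By the law of total expectation,
E[X] = (1/4)·(25/3) + (1/4)·(45/4) + (1/4)·(41/4) + (1/4)·(26/3) = 77/8.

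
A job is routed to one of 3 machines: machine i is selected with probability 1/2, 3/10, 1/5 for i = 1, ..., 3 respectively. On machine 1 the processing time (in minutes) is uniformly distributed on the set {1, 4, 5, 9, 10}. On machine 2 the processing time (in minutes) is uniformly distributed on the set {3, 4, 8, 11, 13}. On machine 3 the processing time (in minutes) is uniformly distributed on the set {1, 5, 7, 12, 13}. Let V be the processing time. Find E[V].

169/25

E[V | machine 1] = (1+4+5+9+10)/5 = 29/5.
E[V | machine 2] = (3+4+8+11+13)/5 = 39/5.
E[V | machine 3] = (1+5+7+12+13)/5 = 38/5.
By the law of total expectation,
E[V] = (1/2)·(29/5) + (3/10)·(39/5) + (1/5)·(38/5) = 169/25.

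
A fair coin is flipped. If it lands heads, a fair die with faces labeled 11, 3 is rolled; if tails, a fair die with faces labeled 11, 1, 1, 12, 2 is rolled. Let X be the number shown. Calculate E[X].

31/5

E[X | heads] = (11+3)/2 = 7.
E[X | tails] = (11+1+1+12+2)/5 = 27/5.
E[X] = (1/2)·(7) + (1/2)·(27/5) = 31/5.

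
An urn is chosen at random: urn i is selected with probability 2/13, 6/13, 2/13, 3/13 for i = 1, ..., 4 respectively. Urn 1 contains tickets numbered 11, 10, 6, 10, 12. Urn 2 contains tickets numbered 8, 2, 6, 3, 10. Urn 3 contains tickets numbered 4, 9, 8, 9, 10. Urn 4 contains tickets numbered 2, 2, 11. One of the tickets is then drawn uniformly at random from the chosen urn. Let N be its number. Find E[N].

427/65

E[N | urn 1] = (11+10+6+10+12)/5 = 49/5.
E[N | urn 2] = (8+2+6+3+10)/5 = 29/5.
E[N | urn 3] = (4+9+8+9+10)/5 = 8.
E[N | urn 4] = (2+2+11)/3 = 5.
By the law of total expectation,
E[N] = (2/13)·(49/5) + (6/13)·(29/5) + (2/13)·(8) + (3/13)·(5) = 427/65.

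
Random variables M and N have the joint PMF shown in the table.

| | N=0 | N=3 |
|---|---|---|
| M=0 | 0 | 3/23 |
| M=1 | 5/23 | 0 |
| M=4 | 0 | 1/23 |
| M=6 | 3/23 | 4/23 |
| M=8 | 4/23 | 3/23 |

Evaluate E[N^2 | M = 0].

P(M = 0) = 3/23.
Σ N^2·P over the event = 9·(3/23) = 27/23.
E[N^2 | M = 0] = (27/23) / (3/23) = 9.

9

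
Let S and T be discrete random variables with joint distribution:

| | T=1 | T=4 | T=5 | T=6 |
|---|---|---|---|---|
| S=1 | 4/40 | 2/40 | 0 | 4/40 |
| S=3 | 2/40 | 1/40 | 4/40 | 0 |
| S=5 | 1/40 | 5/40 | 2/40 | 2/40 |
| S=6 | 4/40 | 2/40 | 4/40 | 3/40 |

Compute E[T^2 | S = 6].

244/13

P(S = 6) = 13/40.
Σ T^2·P over the event = 1·(4/40) + 16·(2/40) + 25·(4/40) + 36·(3/40) = 61/10.
E[T^2 | S = 6] = (61/10) / (13/40) = 244/13.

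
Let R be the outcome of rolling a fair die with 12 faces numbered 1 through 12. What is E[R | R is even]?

Given R is even, R is equally likely to be any of {2, 4, 6, 8, 10, 12}.
E[R | R is even] = (2 + 4 + 6 + 8 + 10 + 12) / 6 = 7.

7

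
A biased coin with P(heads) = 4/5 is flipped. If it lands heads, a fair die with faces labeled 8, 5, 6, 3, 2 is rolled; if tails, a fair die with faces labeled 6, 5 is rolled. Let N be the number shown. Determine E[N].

E[N | heads] = (8+5+6+3+2)/5 = 24/5.
E[N | tails] = (6+5)/2 = 11/2.
By the law of total expectation,
E[N] = (4/5)·(24/5) + (1/5)·(11/2) = 247/50.

247/50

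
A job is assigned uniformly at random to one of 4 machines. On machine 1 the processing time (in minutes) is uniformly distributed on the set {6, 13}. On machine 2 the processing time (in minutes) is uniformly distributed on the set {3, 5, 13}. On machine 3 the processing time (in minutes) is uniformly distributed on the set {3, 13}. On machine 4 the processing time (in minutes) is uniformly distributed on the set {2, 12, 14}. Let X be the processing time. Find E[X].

203/24

E[X | machine 1] = (6+13)/2 = 19/2.
E[X | machine 2] = (3+5+13)/3 = 7.
E[X | machine 3] = (3+13)/2 = 8.
E[X | machine 4] = (2+12+14)/3 = 28/3.
E[X] = (1/4)·(19/2) + (1/4)·(7) + (1/4)·(8) + (1/4)·(28/3) = 203/24.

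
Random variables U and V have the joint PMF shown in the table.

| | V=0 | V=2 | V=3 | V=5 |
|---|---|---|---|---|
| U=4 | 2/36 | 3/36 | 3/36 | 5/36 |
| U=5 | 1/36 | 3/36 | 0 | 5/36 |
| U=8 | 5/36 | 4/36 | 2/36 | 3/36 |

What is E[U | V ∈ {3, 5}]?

97/18

P(V ∈ {3, 5}) = 1/2.
Summing U·P(U=x,V=y) over the conditioning event gives 97/36.
E[U | V ∈ {3, 5}] = (97/36) / (1/2) = 97/18.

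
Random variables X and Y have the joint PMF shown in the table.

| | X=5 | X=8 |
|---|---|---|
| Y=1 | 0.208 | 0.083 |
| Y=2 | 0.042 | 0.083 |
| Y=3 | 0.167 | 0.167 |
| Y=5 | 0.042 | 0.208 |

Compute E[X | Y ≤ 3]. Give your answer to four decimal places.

P(Y ≤ 3) = 0.750.
Summing X·P(X=x,Y=y) over the conditioning event gives 4.749.
E[X | Y ≤ 3] = (4.749) / (0.750) = 6.3320.

6.3320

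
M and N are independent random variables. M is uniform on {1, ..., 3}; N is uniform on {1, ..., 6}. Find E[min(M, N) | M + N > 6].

7/3

Outcomes with M + N > 6: (1,6), (2,5), (2,6), (3,4), (3,5), (3,6), each with probability 1/18.
E[min(M, N) | M + N > 6] = (1 + 2 + 2 + 3 + 3 + 3) / 6 = 7/3.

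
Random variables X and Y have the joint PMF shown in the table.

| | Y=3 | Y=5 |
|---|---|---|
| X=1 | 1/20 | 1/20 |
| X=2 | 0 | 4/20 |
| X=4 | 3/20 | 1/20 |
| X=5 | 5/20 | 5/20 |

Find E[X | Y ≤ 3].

P(Y ≤ 3) = 9/20.
Σ X·P over the event = 1·(1/20) + 4·(3/20) + 5·(5/20) = 19/10.
E[X | Y ≤ 3] = (19/10) / (9/20) = 38/9.

38/9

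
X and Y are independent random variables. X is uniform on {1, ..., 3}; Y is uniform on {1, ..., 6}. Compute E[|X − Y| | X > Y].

4/3

Outcomes with X > Y: (2,1), (3,1), (3,2), each with probability 1/18.
E[|X − Y| | X > Y] = (1 + 2 + 1) / 3 = 4/3.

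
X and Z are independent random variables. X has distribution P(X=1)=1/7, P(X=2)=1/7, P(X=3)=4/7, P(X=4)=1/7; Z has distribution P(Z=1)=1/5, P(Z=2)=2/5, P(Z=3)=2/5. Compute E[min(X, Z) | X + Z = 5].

21/11

P(X + Z = 5) = 11/35.
Summing min(X,Z)·P(x,y) over outcomes with X + Z = 5 gives 3/5.
E[min(X, Z) | X + Z = 5] = (3/5) / (11/35) = 21/11.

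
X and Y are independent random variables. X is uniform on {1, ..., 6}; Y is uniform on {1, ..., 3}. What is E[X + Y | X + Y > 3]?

P(X + Y > 3) = 5/6.
Summing (X+Y)·P(x,y) over outcomes with X + Y > 3 gives 91/18.
E[X + Y | X + Y > 3] = (91/18) / (5/6) = 91/15.

91/15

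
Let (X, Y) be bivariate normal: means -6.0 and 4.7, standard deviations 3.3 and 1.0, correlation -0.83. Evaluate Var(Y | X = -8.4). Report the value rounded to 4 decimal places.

0.3111

The conditional variance in a bivariate normal is σ_Y²(1 − ρ²), independent of x.
Var(Y | X=-8.4) = (1.0)²·(1 − (-0.83)²) = 1·0.3111 = 0.3111.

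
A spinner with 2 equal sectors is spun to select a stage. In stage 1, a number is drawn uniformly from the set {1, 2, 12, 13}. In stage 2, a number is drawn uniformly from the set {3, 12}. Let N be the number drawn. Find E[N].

E[N | stage 1] = (1+2+12+13)/4 = 7.
E[N | stage 2] = (3+12)/2 = 15/2.
E[N] = (1/2)·(7) + (1/2)·(15/2) = 29/4.

29/4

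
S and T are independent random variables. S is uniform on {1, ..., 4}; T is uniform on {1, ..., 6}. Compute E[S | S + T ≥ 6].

P(S + T ≥ 6) = 7/12.
Summing S·P(x,y) over outcomes with S + T ≥ 6 gives 5/3.
E[S | S + T ≥ 6] = (5/3) / (7/12) = 20/7.

20/7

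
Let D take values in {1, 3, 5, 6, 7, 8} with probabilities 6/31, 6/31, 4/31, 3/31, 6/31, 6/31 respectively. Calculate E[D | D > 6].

15/2

P(D > 6) = 12/31.
Σ over the event: 7·6/31 + 8·6/31 = 90/31.
E[D | D > 6] = (90/31) / (12/31) = 15/2.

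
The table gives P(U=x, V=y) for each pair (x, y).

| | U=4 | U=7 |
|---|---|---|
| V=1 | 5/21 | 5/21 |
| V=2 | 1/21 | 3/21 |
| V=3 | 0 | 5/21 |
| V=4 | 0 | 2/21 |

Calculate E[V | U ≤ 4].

7/6

P(U ≤ 4) = 2/7.
Summing V·P(U=x,V=y) over the conditioning event gives 1/3.
E[V | U ≤ 4] = (1/3) / (2/7) = 7/6.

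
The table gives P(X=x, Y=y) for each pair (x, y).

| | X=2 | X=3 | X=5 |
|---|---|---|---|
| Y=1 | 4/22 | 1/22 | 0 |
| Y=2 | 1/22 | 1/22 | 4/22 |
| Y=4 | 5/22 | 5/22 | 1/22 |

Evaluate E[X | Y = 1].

P(Y = 1) = 5/22.
Σ X·P over the event = 2·(4/22) + 3·(1/22) = 1/2.
E[X | Y = 1] = (1/2) / (5/22) = 11/5.

11/5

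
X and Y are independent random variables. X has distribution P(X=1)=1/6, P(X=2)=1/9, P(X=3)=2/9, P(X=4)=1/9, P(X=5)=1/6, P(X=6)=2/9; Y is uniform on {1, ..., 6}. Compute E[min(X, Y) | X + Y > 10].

P(X + Y > 10) = 11/108.
Summing min(X,Y)·P(x,y) over outcomes with X + Y > 10 gives 59/108.
E[min(X, Y) | X + Y > 10] = (59/108) / (11/108) = 59/11.

59/11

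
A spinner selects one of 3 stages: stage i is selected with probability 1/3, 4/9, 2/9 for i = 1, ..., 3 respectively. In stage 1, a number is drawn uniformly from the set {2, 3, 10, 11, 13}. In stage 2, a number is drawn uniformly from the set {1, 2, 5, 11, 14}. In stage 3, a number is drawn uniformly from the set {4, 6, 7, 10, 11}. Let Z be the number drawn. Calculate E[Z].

E[Z | stage 1] = (2+3+10+11+13)/5 = 39/5.
E[Z | stage 2] = (1+2+5+11+14)/5 = 33/5.
E[Z | stage 3] = (4+6+7+10+11)/5 = 38/5.
E[Z] = (1/3)·(39/5) + (4/9)·(33/5) + (2/9)·(38/5) = 65/9.

65/9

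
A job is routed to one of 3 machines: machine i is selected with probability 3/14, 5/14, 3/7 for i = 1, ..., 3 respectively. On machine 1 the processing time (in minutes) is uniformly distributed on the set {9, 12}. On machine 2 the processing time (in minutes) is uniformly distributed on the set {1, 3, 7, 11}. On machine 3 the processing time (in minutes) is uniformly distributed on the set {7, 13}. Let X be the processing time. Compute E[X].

E[X | machine 1] = (9+12)/2 = 21/2.
E[X | machine 2] = (1+3+7+11)/4 = 11/2.
E[X | machine 3] = (7+13)/2 = 10.
E[X] = (3/14)·(21/2) + (5/14)·(11/2) + (3/7)·(10) = 17/2.

17/2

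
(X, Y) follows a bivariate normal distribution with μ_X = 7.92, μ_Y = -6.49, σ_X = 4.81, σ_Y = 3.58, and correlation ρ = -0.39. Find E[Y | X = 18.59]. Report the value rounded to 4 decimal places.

For a bivariate normal, E[Y | X=x] = μ_Y + ρ·(σ_Y/σ_X)·(x − μ_X).
E[Y | X=18.59] = -6.49 + (-0.39)·(3.58/4.81)·(18.59 − (7.92)) = -6.49 + (-0.29027)·(10.67) = -9.5872.

-9.5872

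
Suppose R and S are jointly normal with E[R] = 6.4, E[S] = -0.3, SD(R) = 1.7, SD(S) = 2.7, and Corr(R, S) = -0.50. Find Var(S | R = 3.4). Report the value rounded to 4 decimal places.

5.4675

The conditional variance in a bivariate normal is σ_S²(1 − ρ²), independent of x.
Var(S | R=3.4) = (2.7)²·(1 − (-0.50)²) = 7.29·0.75 = 5.4675.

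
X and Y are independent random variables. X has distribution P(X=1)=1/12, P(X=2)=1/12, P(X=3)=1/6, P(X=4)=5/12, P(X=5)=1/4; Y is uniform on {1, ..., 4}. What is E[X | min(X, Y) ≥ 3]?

P(min(X, Y) ≥ 3) = 5/12.
Summing X·P(x,y) over outcomes with min(X, Y) ≥ 3 gives 41/24.
E[X | min(X, Y) ≥ 3] = (41/24) / (5/12) = 41/10.

41/10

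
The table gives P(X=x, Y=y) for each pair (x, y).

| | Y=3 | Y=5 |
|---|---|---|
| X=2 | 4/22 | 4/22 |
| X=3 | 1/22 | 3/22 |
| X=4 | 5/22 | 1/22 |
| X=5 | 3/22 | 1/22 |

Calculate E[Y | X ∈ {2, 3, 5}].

4

P(X ∈ {2, 3, 5}) = 8/11.
Σ Y·P over the event = 3·(4/22) + 5·(4/22) + 3·(1/22) + 5·(3/22) + 3·(3/22) + 5·(1/22) = 32/11.
E[Y | X ∈ {2, 3, 5}] = (32/11) / (8/11) = 4.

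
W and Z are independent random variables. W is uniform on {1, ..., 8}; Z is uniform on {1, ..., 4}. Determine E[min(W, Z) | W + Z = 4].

Outcomes with W + Z = 4: (1,3), (2,2), (3,1), each with probability 1/32.
E[min(W, Z) | W + Z = 4] = (1 + 2 + 1) / 3 = 4/3.

4/3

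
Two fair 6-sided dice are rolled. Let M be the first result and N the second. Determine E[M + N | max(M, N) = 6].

102/11

P(max(M, N) = 6) = 11/36.
Summing (M+N)·P(x,y) over outcomes with max(M, N) = 6 gives 17/6.
E[M + N | max(M, N) = 6] = (17/6) / (11/36) = 102/11.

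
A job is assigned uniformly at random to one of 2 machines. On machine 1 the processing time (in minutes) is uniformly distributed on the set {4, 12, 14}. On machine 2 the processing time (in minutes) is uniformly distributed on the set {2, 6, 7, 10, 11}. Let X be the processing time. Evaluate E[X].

E[X | machine 1] = (4+12+14)/3 = 10.
E[X | machine 2] = (2+6+7+10+11)/5 = 36/5.
By the law of total expectation,
E[X] = (1/2)·(10) + (1/2)·(36/5) = 43/5.

43/5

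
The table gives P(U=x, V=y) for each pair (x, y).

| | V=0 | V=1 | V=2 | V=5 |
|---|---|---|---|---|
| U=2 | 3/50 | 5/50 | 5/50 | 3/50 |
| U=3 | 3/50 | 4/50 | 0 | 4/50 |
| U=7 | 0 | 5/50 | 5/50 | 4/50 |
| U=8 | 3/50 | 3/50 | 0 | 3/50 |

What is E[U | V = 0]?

P(V = 0) = 9/50.
Summing U·P(U=x,V=y) over the conditioning event gives 39/50.
E[U | V = 0] = (39/50) / (9/50) = 13/3.

13/3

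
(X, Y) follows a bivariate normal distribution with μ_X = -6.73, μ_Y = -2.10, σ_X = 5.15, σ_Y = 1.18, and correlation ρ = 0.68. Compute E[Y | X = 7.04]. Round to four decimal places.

0.0454

E[Y | X=x] = μ_Y + ρ(σ_Y/σ_X)(x − μ_X) for jointly normal variables.
E[Y | X=7.04] = -2.10 + (0.68)·(1.18/5.15)·(7.04 − (-6.73)) = -2.10 + (0.155806)·(13.77) = 0.0454.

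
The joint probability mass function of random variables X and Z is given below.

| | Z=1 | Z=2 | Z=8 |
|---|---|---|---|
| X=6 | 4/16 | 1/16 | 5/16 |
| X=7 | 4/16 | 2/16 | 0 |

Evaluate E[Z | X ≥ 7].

P(X ≥ 7) = 3/8.
Σ Z·P over the event = 1·(4/16) + 2·(2/16) = 1/2.
E[Z | X ≥ 7] = (1/2) / (3/8) = 4/3.

4/3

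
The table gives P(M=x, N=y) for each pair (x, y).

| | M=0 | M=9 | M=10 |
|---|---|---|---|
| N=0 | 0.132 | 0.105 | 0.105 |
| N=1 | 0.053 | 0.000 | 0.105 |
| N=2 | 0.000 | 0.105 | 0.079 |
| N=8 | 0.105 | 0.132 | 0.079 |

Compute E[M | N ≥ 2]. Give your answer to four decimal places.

P(N ≥ 2) = 0.500.
Summing M·P(M=x,N=y) over the conditioning event gives 3.713.
E[M | N ≥ 2] = (3.713) / (0.500) = 7.4260.

7.4260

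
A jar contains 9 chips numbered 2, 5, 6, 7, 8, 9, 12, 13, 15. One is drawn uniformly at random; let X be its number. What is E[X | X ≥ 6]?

10

P(X ≥ 6) = 7/9.
Σ over the event: 6·1/9 + 7·1/9 + 8·1/9 + 9·1/9 + 12·1/9 + 13·1/9 + 15·1/9 = 70/9.
E[X | X ≥ 6] = (70/9) / (7/9) = 10.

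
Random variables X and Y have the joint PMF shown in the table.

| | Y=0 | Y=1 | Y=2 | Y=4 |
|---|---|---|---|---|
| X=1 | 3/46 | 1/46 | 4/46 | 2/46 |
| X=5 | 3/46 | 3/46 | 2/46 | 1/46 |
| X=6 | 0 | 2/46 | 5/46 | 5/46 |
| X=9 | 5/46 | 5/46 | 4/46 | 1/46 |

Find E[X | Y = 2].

P(Y = 2) = 15/46.
Σ X·P over the event = 1·(4/46) + 5·(2/46) + 6·(5/46) + 9·(4/46) = 40/23.
E[X | Y = 2] = (40/23) / (15/46) = 16/3.

16/3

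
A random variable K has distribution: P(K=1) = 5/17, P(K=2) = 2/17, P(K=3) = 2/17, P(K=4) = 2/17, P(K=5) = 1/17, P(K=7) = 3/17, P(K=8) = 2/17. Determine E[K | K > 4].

7

P(K > 4) = 6/17.
Σ over the event: 5·1/17 + 7·3/17 + 8·2/17 = 42/17.
E[K | K > 4] = (42/17) / (6/17) = 7.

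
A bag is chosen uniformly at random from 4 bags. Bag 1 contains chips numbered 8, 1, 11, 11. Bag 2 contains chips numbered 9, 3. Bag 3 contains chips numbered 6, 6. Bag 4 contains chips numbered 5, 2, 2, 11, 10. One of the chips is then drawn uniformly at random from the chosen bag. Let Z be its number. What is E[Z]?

103/16

E[Z | bag 1] = (8+1+11+11)/4 = 31/4.
E[Z | bag 2] = (9+3)/2 = 6.
E[Z | bag 3] = (6+6)/2 = 6.
E[Z | bag 4] = (5+2+2+11+10)/5 = 6.
By the law of total expectation,
E[Z] = (1/4)·(31/4) + (1/4)·(6) + (1/4)·(6) + (1/4)·(6) = 103/16.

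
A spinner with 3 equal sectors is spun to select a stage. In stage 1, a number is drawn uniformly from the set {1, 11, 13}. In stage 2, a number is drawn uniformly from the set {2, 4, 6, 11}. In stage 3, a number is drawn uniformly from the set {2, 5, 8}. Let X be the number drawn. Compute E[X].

E[X | stage 1] = (1+11+13)/3 = 25/3.
E[X | stage 2] = (2+4+6+11)/4 = 23/4.
E[X | stage 3] = (2+5+8)/3 = 5.
E[X] = (1/3)·(25/3) + (1/3)·(23/4) + (1/3)·(5) = 229/36.

229/36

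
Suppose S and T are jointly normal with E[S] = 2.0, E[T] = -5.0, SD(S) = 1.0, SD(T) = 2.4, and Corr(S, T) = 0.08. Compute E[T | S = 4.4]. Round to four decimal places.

The regression of T on S has slope ρ·σ_T/σ_S and passes through (μ_S, μ_T).
E[T | S=4.4] = -5.0 + (0.08)·(2.4/1.0)·(4.4 − (2.0)) = -5.0 + (0.192)·(2.4) = -4.5392.

-4.5392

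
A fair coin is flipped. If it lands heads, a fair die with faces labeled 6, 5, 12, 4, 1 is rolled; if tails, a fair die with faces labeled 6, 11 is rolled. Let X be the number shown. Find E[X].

E[X | heads] = (6+5+12+4+1)/5 = 28/5.
E[X | tails] = (6+11)/2 = 17/2.
By the law of total expectation,
E[X] = (1/2)·(28/5) + (1/2)·(17/2) = 141/20.

141/20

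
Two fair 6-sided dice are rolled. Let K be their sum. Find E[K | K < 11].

218/33

P(K < 11) = 11/12.
E[K | K < 11] = (109/18) / (11/12) = 218/33.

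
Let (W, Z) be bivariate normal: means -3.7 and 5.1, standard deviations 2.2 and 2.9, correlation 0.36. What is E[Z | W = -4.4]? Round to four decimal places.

E[Z | W=x] = μ_Z + ρ(σ_Z/σ_W)(x − μ_W) for jointly normal variables.
E[Z | W=-4.4] = 5.1 + (0.36)·(2.9/2.2)·(-4.4 − (-3.7)) = 5.1 + (0.47455)·(-0.7) = 4.7678.

4.7678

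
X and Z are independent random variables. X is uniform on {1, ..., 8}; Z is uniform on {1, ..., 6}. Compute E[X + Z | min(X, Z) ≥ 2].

9

P(min(X, Z) ≥ 2) = 35/48.
Summing (X+Z)·P(x,y) over outcomes with min(X, Z) ≥ 2 gives 105/16.
E[X + Z | min(X, Z) ≥ 2] = (105/16) / (35/48) = 9.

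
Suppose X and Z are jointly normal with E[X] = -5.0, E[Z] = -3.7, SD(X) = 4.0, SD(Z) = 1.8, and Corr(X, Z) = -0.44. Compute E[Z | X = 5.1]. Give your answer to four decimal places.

-5.6998

E[Z | X=x] = μ_Z + ρ(σ_Z/σ_X)(x − μ_X) for jointly normal variables.
E[Z | X=5.1] = -3.7 + (-0.44)·(1.8/4.0)·(5.1 − (-5.0)) = -3.7 + (-0.198)·(10.1) = -5.6998.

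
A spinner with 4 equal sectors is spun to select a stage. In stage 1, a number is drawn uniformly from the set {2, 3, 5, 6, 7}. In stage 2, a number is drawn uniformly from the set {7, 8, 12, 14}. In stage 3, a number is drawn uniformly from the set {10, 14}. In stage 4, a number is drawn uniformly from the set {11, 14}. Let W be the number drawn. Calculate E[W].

E[W | stage 1] = (2+3+5+6+7)/5 = 23/5.
E[W | stage 2] = (7+8+12+14)/4 = 41/4.
E[W | stage 3] = (10+14)/2 = 12.
E[W | stage 4] = (11+14)/2 = 25/2.
E[W] = (1/4)·(23/5) + (1/4)·(41/4) + (1/4)·(12) + (1/4)·(25/2) = 787/80.

787/80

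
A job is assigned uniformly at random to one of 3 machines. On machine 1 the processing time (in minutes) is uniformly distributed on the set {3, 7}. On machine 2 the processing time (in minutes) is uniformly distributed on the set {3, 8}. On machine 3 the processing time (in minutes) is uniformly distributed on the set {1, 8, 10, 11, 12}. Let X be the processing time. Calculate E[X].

63/10

E[X | machine 1] = (3+7)/2 = 5.
E[X | machine 2] = (3+8)/2 = 11/2.
E[X | machine 3] = (1+8+10+11+12)/5 = 42/5.
E[X] = (1/3)·(5) + (1/3)·(11/2) + (1/3)·(42/5) = 63/10.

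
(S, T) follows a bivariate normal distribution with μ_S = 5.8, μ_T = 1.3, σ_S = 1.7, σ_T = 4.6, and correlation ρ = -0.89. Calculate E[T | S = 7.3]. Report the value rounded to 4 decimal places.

For a bivariate normal, E[T | S=x] = μ_T + ρ·(σ_T/σ_S)·(x − μ_S).
E[T | S=7.3] = 1.3 + (-0.89)·(4.6/1.7)·(7.3 − (5.8)) = 1.3 + (-2.40824)·(1.5) = -2.3124.

-2.3124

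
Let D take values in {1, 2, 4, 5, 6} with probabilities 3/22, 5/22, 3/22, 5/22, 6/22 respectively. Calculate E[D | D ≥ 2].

83/19

P(D ≥ 2) = 19/22.
Σ over the event: 2·5/22 + 4·3/22 + 5·5/22 + 6·3/11 = 83/22.
E[D | D ≥ 2] = (83/22) / (19/22) = 83/19.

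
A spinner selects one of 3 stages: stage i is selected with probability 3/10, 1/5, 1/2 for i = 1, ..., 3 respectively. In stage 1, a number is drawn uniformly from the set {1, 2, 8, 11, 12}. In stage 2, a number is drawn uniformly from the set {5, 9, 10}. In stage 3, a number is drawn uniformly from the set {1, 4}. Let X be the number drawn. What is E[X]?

E[X | stage 1] = (1+2+8+11+12)/5 = 34/5.
E[X | stage 2] = (5+9+10)/3 = 8.
E[X | stage 3] = (1+4)/2 = 5/2.
By the law of total expectation,
E[X] = (3/10)·(34/5) + (1/5)·(8) + (1/2)·(5/2) = 489/100.

489/100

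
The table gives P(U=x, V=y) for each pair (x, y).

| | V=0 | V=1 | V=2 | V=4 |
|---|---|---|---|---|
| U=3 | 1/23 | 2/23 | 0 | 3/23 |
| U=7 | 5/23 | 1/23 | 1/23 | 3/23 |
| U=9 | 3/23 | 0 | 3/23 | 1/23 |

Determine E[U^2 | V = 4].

255/7

P(V = 4) = 7/23.
Summing U^2·P(U=x,V=y) over the conditioning event gives 255/23.
E[U^2 | V = 4] = (255/23) / (7/23) = 255/7.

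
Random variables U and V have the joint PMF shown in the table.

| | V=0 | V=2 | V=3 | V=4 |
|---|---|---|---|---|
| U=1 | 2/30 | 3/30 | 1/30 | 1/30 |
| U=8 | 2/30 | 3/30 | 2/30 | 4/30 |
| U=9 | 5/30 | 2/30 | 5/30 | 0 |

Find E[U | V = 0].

7

P(V = 0) = 3/10.
Σ U·P over the event = 1·(2/30) + 8·(2/30) + 9·(5/30) = 21/10.
E[U | V = 0] = (21/10) / (3/10) = 7.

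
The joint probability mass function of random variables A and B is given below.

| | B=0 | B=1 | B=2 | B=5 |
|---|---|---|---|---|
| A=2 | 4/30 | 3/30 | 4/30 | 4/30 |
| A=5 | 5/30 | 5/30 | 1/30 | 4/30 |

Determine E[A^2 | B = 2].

P(B = 2) = 1/6.
Summing A^2·P(A=x,B=y) over the conditioning event gives 41/30.
E[A^2 | B = 2] = (41/30) / (1/6) = 41/5.

41/5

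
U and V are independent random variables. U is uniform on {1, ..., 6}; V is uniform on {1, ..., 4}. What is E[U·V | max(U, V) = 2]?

8/3

Outcomes with max(U, V) = 2: (1,2), (2,1), (2,2), each with probability 1/24.
E[U·V | max(U, V) = 2] = (2 + 2 + 4) / 3 = 8/3.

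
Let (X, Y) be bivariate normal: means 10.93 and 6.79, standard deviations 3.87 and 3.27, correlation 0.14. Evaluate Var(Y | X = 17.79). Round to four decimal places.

10.4833

Var(Y | X=x) = (1 − ρ²)·σ_Y².
Var(Y | X=17.79) = (3.27)²·(1 − (0.14)²) = 10.6929·0.9804 = 10.4833.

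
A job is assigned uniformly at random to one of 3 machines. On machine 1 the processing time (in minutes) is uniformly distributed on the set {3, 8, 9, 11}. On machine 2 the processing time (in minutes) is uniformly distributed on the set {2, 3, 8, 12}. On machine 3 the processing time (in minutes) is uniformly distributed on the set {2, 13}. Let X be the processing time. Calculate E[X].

43/6

E[X | machine 1] = (3+8+9+11)/4 = 31/4.
E[X | machine 2] = (2+3+8+12)/4 = 25/4.
E[X | machine 3] = (2+13)/2 = 15/2.
E[X] = (1/3)·(31/4) + (1/3)·(25/4) + (1/3)·(15/2) = 43/6.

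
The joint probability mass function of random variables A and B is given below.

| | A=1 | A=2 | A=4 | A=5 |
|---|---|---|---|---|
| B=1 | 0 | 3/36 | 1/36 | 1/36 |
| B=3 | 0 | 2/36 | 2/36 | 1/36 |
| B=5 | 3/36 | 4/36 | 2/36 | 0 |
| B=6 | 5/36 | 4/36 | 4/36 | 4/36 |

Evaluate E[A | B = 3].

P(B = 3) = 5/36.
Σ A·P over the event = 2·(2/36) + 4·(2/36) + 5·(1/36) = 17/36.
E[A | B = 3] = (17/36) / (5/36) = 17/5.

17/5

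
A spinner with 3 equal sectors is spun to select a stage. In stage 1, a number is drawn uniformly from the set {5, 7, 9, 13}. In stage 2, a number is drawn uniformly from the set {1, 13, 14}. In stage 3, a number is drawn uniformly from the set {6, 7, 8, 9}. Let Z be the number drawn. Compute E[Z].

E[Z | stage 1] = (5+7+9+13)/4 = 17/2.
E[Z | stage 2] = (1+13+14)/3 = 28/3.
E[Z | stage 3] = (6+7+8+9)/4 = 15/2.
By the law of total expectation,
E[Z] = (1/3)·(17/2) + (1/3)·(28/3) + (1/3)·(15/2) = 76/9.

76/9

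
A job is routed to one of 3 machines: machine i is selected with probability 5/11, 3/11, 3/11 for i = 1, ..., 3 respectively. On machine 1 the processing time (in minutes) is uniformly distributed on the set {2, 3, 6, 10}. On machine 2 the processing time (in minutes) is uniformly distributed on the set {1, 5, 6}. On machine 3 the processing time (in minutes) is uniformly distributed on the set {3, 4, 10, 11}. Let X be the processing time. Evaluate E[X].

237/44

E[X | machine 1] = (2+3+6+10)/4 = 21/4.
E[X | machine 2] = (1+5+6)/3 = 4.
E[X | machine 3] = (3+4+10+11)/4 = 7.
E[X] = (5/11)·(21/4) + (3/11)·(4) + (3/11)·(7) = 237/44.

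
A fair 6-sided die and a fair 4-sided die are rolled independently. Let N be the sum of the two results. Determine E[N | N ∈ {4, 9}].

6

P(N ∈ {4, 9}) = 5/24.
Σ over the event: 4·1/8 + 9·1/12 = 5/4.
E[N | N ∈ {4, 9}] = (5/4) / (5/24) = 6.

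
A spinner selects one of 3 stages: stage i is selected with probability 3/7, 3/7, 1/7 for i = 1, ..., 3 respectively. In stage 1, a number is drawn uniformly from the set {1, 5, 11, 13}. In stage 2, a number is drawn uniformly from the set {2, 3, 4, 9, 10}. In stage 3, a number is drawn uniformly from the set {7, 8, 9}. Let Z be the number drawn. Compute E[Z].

E[Z | stage 1] = (1+5+11+13)/4 = 15/2.
E[Z | stage 2] = (2+3+4+9+10)/5 = 28/5.
E[Z | stage 3] = (7+8+9)/3 = 8.
E[Z] = (3/7)·(15/2) + (3/7)·(28/5) + (1/7)·(8) = 473/70.

473/70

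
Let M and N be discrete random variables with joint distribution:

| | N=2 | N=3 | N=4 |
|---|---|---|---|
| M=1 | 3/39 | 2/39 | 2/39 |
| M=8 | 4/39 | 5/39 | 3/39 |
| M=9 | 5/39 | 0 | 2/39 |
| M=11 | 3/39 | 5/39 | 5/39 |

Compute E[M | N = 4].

P(N = 4) = 4/13.
Σ M·P over the event = 1·(2/39) + 8·(3/39) + 9·(2/39) + 11·(5/39) = 33/13.
E[M | N = 4] = (33/13) / (4/13) = 33/4.

33/4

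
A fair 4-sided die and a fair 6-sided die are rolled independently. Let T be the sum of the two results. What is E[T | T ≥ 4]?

P(T ≥ 4) = 7/8.
Σ over the event: 4·1/8 + 5·1/6 + 6·1/6 + 7·1/6 + 8·1/8 + 9·1/12 + 10·1/24 = 17/3.
E[T | T ≥ 4] = (17/3) / (7/8) = 136/21.

136/21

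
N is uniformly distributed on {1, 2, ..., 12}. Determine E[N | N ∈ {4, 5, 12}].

7

P(N ∈ {4, 5, 12}) = 1/4.
Σ over the event: 4·1/12 + 5·1/12 + 12·1/12 = 7/4.
E[N | N ∈ {4, 5, 12}] = (7/4) / (1/4) = 7.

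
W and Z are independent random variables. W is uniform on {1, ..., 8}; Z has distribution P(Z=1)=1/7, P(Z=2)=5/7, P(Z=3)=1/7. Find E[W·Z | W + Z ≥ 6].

85/7

P(W + Z ≥ 6) = 5/8.
Summing WZ·P(x,y) over outcomes with W + Z ≥ 6 gives 425/56.
E[W·Z | W + Z ≥ 6] = (425/56) / (5/8) = 85/7.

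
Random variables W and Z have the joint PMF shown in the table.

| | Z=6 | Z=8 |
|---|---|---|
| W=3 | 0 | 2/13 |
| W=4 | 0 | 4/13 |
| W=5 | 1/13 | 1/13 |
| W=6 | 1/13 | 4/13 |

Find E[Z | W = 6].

P(W = 6) = 5/13.
Σ Z·P over the event = 6·(1/13) + 8·(4/13) = 38/13.
E[Z | W = 6] = (38/13) / (5/13) = 38/5.

38/5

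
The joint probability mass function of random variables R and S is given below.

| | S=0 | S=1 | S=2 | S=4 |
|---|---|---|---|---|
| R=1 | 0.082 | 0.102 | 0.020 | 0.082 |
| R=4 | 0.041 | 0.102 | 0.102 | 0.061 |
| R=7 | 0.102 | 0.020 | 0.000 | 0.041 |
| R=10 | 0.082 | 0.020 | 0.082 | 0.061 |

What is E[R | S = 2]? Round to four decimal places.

P(S = 2) = 0.204.
Σ R·P over the event = 1·(0.020) + 4·(0.102) + 10·(0.082) = 1.248.
E[R | S = 2] = (1.248) / (0.204) = 6.1176.

6.1176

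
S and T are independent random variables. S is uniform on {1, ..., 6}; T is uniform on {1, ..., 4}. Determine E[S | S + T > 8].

P(S + T > 8) = 1/8.
Summing S·P(x,y) over outcomes with S + T > 8 gives 17/24.
E[S | S + T > 8] = (17/24) / (1/8) = 17/3.

17/3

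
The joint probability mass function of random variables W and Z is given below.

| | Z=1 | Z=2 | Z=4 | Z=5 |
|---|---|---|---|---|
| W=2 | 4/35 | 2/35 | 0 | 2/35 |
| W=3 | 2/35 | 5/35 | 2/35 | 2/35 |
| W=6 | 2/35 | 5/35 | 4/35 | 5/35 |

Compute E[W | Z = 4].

5

P(Z = 4) = 6/35.
Σ W·P over the event = 3·(2/35) + 6·(4/35) = 6/7.
E[W | Z = 4] = (6/7) / (6/35) = 5.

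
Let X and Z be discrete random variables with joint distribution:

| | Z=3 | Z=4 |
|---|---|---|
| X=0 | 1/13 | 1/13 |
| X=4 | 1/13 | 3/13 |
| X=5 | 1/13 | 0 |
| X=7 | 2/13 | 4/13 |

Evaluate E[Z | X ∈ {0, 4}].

P(X ∈ {0, 4}) = 6/13.
Σ Z·P over the event = 3·(1/13) + 4·(1/13) + 3·(1/13) + 4·(3/13) = 22/13.
E[Z | X ∈ {0, 4}] = (22/13) / (6/13) = 11/3.

11/3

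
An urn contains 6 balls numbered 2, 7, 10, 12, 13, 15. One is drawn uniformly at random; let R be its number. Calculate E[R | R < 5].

2

P(R < 5) = 1/6.
Σ over the event: 2·1/6 = 1/3.
E[R | R < 5] = (1/3) / (1/6) = 2.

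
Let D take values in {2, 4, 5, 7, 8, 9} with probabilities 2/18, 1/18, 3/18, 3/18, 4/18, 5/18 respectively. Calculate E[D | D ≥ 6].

49/6

P(D ≥ 6) = 2/3.
Σ over the event: 7·1/6 + 8·2/9 + 9·5/18 = 49/9.
E[D | D ≥ 6] = (49/9) / (2/3) = 49/6.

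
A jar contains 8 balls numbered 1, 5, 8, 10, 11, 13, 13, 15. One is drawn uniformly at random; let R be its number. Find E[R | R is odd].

29/3

P(R is odd) = 3/4.
Σ over the event: 1·1/8 + 5·1/8 + 11·1/8 + 13·1/4 + 15·1/8 = 29/4.
E[R | R is odd] = (29/4) / (3/4) = 29/3.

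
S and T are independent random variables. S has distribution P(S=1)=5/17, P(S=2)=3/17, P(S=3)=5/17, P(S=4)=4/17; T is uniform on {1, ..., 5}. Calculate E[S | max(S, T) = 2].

P(max(S, T) = 2) = 11/85.
Summing S·P(x,y) over outcomes with max(S, T) = 2 gives 1/5.
E[S | max(S, T) = 2] = (1/5) / (11/85) = 17/11.

17/11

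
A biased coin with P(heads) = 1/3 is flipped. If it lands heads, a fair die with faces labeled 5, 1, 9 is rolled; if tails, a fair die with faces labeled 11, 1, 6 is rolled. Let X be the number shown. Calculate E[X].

E[X | heads] = (5+1+9)/3 = 5.
E[X | tails] = (11+1+6)/3 = 6.
E[X] = (1/3)·(5) + (2/3)·(6) = 17/3.

17/3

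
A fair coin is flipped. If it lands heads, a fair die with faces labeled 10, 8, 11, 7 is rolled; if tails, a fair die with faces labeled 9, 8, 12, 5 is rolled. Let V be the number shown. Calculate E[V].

E[V | heads] = (10+8+11+7)/4 = 9.
E[V | tails] = (9+8+12+5)/4 = 17/2.
E[V] = (1/2)·(9) + (1/2)·(17/2) = 35/4.

35/4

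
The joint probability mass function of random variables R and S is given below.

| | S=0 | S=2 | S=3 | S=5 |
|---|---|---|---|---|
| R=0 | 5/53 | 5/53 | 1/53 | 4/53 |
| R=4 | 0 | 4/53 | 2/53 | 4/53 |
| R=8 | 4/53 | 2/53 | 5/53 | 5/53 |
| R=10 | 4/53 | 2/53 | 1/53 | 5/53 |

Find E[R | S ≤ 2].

62/13

P(S ≤ 2) = 26/53.
Summing R·P(R=x,S=y) over the conditioning event gives 124/53.
E[R | S ≤ 2] = (124/53) / (26/53) = 62/13.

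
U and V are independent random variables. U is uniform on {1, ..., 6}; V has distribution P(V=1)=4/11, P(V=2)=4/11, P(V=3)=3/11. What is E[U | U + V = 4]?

23/11

P(U + V = 4) = 1/6.
Summing U·P(x,y) over outcomes with U + V = 4 gives 23/66.
E[U | U + V = 4] = (23/66) / (1/6) = 23/11.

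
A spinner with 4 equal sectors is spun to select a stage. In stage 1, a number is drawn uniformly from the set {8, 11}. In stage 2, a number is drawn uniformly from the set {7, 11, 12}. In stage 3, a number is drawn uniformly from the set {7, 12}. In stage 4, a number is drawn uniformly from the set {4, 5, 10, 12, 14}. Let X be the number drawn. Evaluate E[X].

19/2

E[X | stage 1] = (8+11)/2 = 19/2.
E[X | stage 2] = (7+11+12)/3 = 10.
E[X | stage 3] = (7+12)/2 = 19/2.
E[X | stage 4] = (4+5+10+12+14)/5 = 9.
E[X] = (1/4)·(19/2) + (1/4)·(10) + (1/4)·(19/2) + (1/4)·(9) = 19/2.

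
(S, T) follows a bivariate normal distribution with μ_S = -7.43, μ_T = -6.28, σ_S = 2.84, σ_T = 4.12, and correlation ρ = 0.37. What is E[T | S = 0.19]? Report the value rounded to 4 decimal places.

E[T | S=x] = μ_T + ρ(σ_T/σ_S)(x − μ_S) for jointly normal variables.
E[T | S=0.19] = -6.28 + (0.37)·(4.12/2.84)·(0.19 − (-7.43)) = -6.28 + (0.53676)·(7.62) = -2.1899.

-2.1899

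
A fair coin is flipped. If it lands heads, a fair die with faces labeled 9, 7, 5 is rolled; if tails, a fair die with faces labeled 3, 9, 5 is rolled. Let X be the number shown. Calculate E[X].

E[X | heads] = (9+7+5)/3 = 7.
E[X | tails] = (3+9+5)/3 = 17/3.
E[X] = (1/2)·(7) + (1/2)·(17/3) = 19/3.

19/3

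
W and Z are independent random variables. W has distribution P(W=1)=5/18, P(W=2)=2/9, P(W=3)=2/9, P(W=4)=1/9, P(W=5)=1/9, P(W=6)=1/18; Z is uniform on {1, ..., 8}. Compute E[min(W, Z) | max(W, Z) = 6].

64/23

P(max(W, Z) = 6) = 23/144.
Summing min(W,Z)·P(x,y) over outcomes with max(W, Z) = 6 gives 4/9.
E[min(W, Z) | max(W, Z) = 6] = (4/9) / (23/144) = 64/23.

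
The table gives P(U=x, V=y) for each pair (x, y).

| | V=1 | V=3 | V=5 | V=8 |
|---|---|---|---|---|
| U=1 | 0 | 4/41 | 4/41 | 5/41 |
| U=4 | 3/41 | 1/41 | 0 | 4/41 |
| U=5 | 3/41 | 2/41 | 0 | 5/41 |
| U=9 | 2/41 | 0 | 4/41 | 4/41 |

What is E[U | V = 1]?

45/8

P(V = 1) = 8/41.
Σ U·P over the event = 4·(3/41) + 5·(3/41) + 9·(2/41) = 45/41.
E[U | V = 1] = (45/41) / (8/41) = 45/8.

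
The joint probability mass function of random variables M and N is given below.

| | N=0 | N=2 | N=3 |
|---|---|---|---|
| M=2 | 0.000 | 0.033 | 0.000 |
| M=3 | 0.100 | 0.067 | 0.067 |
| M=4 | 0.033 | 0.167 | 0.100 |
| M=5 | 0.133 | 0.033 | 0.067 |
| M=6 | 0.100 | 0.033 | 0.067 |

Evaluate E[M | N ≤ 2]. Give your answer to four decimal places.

P(N ≤ 2) = 0.699.
Summing M·P(M=x,N=y) over the conditioning event gives 2.995.
E[M | N ≤ 2] = (2.995) / (0.699) = 4.2847.

4.2847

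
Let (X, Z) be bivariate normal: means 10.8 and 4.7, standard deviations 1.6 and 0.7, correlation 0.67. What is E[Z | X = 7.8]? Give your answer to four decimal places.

E[Z | X=x] = μ_Z + ρ(σ_Z/σ_X)(x − μ_X) for jointly normal variables.
E[Z | X=7.8] = 4.7 + (0.67)·(0.7/1.6)·(7.8 − (10.8)) = 4.7 + (0.29313)·(-3) = 3.8206.

3.8206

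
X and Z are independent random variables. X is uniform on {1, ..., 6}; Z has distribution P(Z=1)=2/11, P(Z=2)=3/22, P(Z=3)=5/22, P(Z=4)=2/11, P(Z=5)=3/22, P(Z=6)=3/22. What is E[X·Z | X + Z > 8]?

P(X + Z > 8) = 17/66.
Summing XZ·P(x,y) over outcomes with X + Z > 8 gives 815/132.
E[X·Z | X + Z > 8] = (815/132) / (17/66) = 815/34.

815/34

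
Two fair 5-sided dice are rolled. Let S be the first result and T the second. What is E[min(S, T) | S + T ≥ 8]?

23/6

Outcomes with S + T ≥ 8: (3,5), (4,4), (4,5), (5,3), (5,4), (5,5), each with probability 1/25.
E[min(S, T) | S + T ≥ 8] = (3 + 4 + 4 + 3 + 4 + 5) / 6 = 23/6.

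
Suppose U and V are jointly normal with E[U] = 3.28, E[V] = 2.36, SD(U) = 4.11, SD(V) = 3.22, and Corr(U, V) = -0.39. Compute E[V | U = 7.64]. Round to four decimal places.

1.0278

E[V | U=x] = μ_V + ρ(σ_V/σ_U)(x − μ_U) for jointly normal variables.
E[V | U=7.64] = 2.36 + (-0.39)·(3.22/4.11)·(7.64 − (3.28)) = 2.36 + (-0.30555)·(4.36) = 1.0278.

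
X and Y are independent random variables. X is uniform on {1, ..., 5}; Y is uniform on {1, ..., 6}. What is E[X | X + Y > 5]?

P(X + Y > 5) = 2/3.
Summing X·P(x,y) over outcomes with X + Y > 5 gives 7/3.
E[X | X + Y > 5] = (7/3) / (2/3) = 7/2.

7/2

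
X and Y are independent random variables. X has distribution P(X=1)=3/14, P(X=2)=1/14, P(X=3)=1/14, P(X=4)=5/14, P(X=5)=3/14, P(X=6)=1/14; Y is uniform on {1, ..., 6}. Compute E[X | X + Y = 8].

P(X + Y = 8) = 11/84.
Summing X·P(x,y) over outcomes with X + Y = 8 gives 23/42.
E[X | X + Y = 8] = (23/42) / (11/84) = 46/11.

46/11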